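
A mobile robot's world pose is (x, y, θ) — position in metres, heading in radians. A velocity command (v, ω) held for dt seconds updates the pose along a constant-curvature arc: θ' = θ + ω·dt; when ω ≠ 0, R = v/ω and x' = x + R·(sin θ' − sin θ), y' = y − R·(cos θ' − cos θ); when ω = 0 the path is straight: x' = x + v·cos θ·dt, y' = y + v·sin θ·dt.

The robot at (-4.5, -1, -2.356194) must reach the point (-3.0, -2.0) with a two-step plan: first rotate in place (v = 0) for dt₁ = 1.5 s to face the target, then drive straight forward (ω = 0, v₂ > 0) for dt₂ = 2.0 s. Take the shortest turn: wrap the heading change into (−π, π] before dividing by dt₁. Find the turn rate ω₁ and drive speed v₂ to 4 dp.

ω₁ = 1.1788, v₂ = 0.9014

heading to target = atan2(-2−-1, -3−-4.5) = -0.5880
Δθ = wrap(-0.5880 − -2.3562) = 1.7682; ω₁ = Δθ/dt₁ = 1.1788
distance = √((-3−-4.5)² + (-2−-1)²) = 1.8028; v₂ = distance/dt₂ = 0.9014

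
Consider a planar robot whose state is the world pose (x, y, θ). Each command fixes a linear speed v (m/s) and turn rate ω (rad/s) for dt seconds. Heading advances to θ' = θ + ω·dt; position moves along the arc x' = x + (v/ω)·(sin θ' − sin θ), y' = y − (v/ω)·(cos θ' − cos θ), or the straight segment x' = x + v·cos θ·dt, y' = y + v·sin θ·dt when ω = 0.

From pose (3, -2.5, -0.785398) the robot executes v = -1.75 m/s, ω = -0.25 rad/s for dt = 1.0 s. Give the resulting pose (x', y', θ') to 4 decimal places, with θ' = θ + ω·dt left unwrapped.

θ' = -0.7854 + -0.25·1.0 = -1.0354
R = v/ω = -1.75/-0.25 = 7.0000
x' = 3 + 7.0000·(sin -1.0354 − sin -0.7854) = 1.9293
y' = -2.5 − 7.0000·(cos -1.0354 − cos -0.7854) = -1.1215

(1.9293, -1.1215, -1.0354)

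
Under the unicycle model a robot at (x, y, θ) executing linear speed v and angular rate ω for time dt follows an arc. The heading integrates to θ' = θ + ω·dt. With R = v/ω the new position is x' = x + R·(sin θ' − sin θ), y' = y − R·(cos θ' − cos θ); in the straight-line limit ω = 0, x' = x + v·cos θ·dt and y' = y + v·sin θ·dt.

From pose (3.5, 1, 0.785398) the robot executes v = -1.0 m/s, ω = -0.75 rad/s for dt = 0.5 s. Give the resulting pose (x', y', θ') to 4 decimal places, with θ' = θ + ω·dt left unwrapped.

(3.0892, 0.7202, 0.4104)

θ' = 0.7854 + -0.75·0.5 = 0.4104
R = v/ω = -1.0/-0.75 = 1.3333
x' = 3.5 + 1.3333·(sin 0.4104 − sin 0.7854) = 3.0892
y' = 1 − 1.3333·(cos 0.4104 − cos 0.7854) = 0.7202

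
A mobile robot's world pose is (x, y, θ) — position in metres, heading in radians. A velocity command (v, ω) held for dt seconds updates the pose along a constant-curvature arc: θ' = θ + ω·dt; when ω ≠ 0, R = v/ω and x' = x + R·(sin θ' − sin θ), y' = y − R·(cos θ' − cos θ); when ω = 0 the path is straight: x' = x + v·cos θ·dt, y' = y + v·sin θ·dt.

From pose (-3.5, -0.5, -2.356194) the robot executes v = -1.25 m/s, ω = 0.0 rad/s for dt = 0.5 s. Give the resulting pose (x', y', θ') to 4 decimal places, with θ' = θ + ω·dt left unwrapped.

(-3.0581, -0.0581, -2.3562)

θ' = -2.3562 + 0.0·0.5 = -2.3562
ω = 0 → straight: x' = -3.5 + -1.25·cos(-2.3562)·0.5 = -3.0581
y' = -0.5 + -1.25·sin(-2.3562)·0.5 = -0.0581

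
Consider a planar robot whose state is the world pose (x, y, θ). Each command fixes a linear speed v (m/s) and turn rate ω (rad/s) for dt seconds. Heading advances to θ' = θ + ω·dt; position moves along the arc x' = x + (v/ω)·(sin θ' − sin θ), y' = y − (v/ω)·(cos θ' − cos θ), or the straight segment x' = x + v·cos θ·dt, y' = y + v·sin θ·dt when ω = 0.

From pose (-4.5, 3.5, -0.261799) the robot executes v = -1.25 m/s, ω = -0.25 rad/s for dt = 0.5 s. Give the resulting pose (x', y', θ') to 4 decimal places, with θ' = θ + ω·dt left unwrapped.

θ' = -0.2618 + -0.25·0.5 = -0.3868
R = v/ω = -1.25/-0.25 = 5.0000
x' = -4.5 + 5.0000·(sin -0.3868 − sin -0.2618) = -5.0920
y' = 3.5 − 5.0000·(cos -0.3868 − cos -0.2618) = 3.6990

(-5.0920, 3.6990, -0.3868)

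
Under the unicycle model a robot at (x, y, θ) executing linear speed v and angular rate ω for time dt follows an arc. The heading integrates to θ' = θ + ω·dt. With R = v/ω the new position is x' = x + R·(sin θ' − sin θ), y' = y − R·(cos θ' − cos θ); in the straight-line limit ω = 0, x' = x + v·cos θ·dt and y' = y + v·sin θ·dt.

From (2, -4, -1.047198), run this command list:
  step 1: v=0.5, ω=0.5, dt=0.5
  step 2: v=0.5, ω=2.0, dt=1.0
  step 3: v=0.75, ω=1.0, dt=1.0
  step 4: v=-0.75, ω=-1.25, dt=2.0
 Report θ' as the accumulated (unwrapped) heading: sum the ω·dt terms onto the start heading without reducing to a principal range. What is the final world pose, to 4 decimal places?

step 1: θ'=-0.7972 (R=1.0000) → pose (2.1506, -4.1987, -0.7972)
step 2: θ'=1.2028 (R=0.2500) → pose (2.5627, -4.1140, 1.2028)
step 3: θ'=2.2028 (R=0.7500) → pose (2.4681, -3.4011, 2.2028)
step 4: θ'=-0.2972 (R=0.6000) → pose (1.8083, -4.3292, -0.2972)

(1.8083, -4.3292, -0.2972)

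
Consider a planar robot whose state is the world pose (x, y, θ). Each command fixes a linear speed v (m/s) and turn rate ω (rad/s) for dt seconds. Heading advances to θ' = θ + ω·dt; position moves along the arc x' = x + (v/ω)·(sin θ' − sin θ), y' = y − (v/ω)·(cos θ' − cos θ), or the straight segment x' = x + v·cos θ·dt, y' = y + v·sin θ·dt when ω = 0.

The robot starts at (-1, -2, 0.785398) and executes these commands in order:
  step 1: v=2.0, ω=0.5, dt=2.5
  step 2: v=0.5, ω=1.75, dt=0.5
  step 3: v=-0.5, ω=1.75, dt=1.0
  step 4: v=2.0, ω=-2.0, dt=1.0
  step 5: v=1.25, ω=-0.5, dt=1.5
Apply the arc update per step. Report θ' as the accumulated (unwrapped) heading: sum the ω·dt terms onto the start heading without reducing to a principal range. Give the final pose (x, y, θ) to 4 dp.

(-2.7532, 3.5829, 1.9104)

step 1: θ'=2.0354 (R=4.0000) → pose (-0.2524, 2.6207, 2.0354)
step 2: θ'=2.9104 (R=0.2857) → pose (-0.4424, 2.7708, 2.9104)
step 3: θ'=4.6604 (R=-0.2857) → pose (-0.0916, 3.0341, 4.6604)
step 4: θ'=2.6604 (R=-1.0000) → pose (-1.5531, 2.1996, 2.6604)
step 5: θ'=1.9104 (R=-2.5000) → pose (-2.7532, 3.5829, 1.9104)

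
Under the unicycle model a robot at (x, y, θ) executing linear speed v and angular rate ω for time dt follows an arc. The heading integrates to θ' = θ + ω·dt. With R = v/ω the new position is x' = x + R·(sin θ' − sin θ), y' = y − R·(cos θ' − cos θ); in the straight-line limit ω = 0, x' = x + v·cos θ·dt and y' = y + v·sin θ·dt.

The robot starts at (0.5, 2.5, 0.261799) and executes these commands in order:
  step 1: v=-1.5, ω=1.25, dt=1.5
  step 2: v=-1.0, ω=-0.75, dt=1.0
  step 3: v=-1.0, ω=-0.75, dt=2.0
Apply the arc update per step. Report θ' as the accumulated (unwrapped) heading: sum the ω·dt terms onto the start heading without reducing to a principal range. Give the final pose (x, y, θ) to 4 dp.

(-1.4783, -1.3424, -0.1132)

step 1: θ'=2.1368 (R=-1.2000) → pose (-0.2023, 0.6974, 2.1368)
step 2: θ'=1.3868 (R=1.3333) → pose (-0.0169, -0.2616, 1.3868)
step 3: θ'=-0.1132 (R=1.3333) → pose (-1.4783, -1.3424, -0.1132)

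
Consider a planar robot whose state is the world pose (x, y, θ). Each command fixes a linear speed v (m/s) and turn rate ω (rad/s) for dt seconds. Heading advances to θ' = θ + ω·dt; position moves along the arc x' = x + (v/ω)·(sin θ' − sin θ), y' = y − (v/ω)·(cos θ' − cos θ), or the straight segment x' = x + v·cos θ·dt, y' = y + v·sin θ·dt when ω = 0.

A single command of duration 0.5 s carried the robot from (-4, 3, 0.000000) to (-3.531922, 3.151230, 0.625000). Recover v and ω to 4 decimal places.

v = 1.0000, ω = 1.2500

Δθ = 0.625000 − 0.000000 = 0.625000
ω = Δθ/dt = 0.625000/0.5 = 1.2500
R = Δx/(sin θ' − sin θ) = 0.8000
v = R·ω = 0.8000·1.2500 = 1.0000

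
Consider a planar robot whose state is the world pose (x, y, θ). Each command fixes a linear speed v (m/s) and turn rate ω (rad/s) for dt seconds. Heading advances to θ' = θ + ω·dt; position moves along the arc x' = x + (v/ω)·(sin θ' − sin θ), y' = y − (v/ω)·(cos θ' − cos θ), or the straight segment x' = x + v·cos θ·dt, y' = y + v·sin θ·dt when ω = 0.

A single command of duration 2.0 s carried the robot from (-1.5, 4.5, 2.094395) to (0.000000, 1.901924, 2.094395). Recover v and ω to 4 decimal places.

v = -1.5000, ω = 0.0000

Δθ = 2.094395 − 2.094395 = 0.000000
ω = Δθ/dt = 0.000000/2.0 = 0.0000
ω = 0 → v = (Δx·cos θ + Δy·sin θ)/dt = -1.5000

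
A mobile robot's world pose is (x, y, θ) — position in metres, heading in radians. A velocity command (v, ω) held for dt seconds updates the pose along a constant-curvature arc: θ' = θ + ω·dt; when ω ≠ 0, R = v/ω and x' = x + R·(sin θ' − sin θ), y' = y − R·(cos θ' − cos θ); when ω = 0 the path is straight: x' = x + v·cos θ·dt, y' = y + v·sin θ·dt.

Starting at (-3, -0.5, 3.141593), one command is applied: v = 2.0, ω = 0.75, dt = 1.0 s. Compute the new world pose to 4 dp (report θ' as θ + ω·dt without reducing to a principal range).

θ' = 3.1416 + 0.75·1.0 = 3.8916
R = v/ω = 2.0/0.75 = 2.6667
x' = -3 + 2.6667·(sin 3.8916 − sin 3.1416) = -4.8177
y' = -0.5 − 2.6667·(cos 3.8916 − cos 3.1416) = -1.2155

(-4.8177, -1.2155, 3.8916)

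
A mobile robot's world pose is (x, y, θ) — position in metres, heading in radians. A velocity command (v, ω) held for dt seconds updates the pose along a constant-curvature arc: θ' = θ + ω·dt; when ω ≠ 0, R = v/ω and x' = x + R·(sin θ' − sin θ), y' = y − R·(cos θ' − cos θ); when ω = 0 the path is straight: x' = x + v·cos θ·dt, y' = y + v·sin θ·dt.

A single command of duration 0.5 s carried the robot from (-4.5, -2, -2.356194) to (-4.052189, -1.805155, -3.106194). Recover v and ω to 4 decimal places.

v = -1.0000, ω = -1.5000

Δθ = -3.106194 − -2.356194 = -0.750000
ω = Δθ/dt = -0.750000/0.5 = -1.5000
R = Δx/(sin θ' − sin θ) = 0.6667
v = R·ω = 0.6667·-1.5000 = -1.0000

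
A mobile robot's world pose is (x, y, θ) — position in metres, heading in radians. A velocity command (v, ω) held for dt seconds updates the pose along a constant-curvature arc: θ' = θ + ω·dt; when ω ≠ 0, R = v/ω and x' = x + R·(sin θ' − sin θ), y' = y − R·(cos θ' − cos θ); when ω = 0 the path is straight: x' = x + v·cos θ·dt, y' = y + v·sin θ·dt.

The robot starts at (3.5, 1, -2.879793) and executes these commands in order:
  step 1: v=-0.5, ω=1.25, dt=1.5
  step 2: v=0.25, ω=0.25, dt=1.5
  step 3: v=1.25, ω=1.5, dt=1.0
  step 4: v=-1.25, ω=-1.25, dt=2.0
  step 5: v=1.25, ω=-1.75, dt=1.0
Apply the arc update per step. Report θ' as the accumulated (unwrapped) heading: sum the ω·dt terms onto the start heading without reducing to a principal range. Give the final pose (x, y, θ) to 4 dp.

(2.4727, 1.5169, -3.3798)

step 1: θ'=-1.0048 (R=-0.4000) → pose (3.7341, 1.6009, -1.0048)
step 2: θ'=-0.6298 (R=1.0000) → pose (3.9892, 1.3290, -0.6298)
step 3: θ'=0.8702 (R=0.8333) → pose (5.1170, 1.4652, 0.8702)
step 4: θ'=-1.6298 (R=1.0000) → pose (3.3543, 2.1689, -1.6298)
step 5: θ'=-3.3798 (R=-0.7143) → pose (2.4727, 1.5169, -3.3798)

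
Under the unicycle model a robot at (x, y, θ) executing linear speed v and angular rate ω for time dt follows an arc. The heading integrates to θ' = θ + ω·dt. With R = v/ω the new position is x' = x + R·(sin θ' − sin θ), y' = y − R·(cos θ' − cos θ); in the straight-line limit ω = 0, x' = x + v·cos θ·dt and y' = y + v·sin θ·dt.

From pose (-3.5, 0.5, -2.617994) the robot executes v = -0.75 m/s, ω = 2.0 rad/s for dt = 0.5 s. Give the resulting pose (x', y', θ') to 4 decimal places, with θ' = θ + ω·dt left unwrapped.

θ' = -2.6180 + 2.0·0.5 = -1.6180
R = v/ω = -0.75/2.0 = -0.3750
x' = -3.5 + -0.3750·(sin -1.6180 − sin -2.6180) = -3.3129
y' = 0.5 − -0.3750·(cos -1.6180 − cos -2.6180) = 0.8071

(-3.3129, 0.8071, -1.6180)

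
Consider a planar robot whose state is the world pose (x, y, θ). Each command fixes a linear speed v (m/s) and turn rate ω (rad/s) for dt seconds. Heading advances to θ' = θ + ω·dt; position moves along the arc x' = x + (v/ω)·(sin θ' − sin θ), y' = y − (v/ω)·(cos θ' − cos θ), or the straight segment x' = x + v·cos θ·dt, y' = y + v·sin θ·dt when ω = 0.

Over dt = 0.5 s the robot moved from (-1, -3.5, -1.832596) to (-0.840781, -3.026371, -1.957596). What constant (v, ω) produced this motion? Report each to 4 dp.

Δθ = -1.957596 − -1.832596 = -0.125000
ω = Δθ/dt = -0.125000/0.5 = -0.2500
R = −Δy/(cos θ' − cos θ) = 4.0000
v = R·ω = 4.0000·-0.2500 = -1.0000

v = -1.0000, ω = -0.2500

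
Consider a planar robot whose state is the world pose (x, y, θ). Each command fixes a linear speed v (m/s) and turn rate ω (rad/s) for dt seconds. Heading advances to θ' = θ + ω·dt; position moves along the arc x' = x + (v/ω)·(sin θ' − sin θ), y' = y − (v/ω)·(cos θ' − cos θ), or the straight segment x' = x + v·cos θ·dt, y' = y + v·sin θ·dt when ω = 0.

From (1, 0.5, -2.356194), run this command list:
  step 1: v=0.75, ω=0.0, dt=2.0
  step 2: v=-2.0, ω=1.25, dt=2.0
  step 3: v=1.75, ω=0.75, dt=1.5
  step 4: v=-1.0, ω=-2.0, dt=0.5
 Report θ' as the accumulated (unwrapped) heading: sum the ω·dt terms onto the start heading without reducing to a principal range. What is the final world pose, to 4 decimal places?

step 1: θ'=-2.3562 (straight) → pose (-0.0607, -0.5607, -2.3562)
step 2: θ'=0.1438 (R=-1.6000) → pose (-1.4213, 2.1542, 0.1438)
step 3: θ'=1.2688 (R=2.3333) → pose (0.4720, 3.7695, 1.2688)
step 4: θ'=0.2688 (R=0.5000) → pose (0.1274, 3.4361, 0.2688)

(0.1274, 3.4361, 0.2688)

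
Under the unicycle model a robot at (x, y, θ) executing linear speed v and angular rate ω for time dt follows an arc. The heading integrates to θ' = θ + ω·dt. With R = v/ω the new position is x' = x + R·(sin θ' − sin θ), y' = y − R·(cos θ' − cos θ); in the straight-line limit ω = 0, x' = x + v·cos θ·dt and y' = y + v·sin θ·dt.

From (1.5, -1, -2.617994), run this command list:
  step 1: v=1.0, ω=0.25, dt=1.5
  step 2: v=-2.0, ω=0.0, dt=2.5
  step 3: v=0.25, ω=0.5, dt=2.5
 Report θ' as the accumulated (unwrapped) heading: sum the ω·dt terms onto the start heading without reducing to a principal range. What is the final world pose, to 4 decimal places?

(3.4561, 1.3546, -0.9930)

step 1: θ'=-2.2430 (R=4.0000) → pose (0.3702, -1.9733, -2.2430)
step 2: θ'=-2.2430 (straight) → pose (3.4837, 1.9390, -2.2430)
step 3: θ'=-0.9930 (R=0.5000) → pose (3.4561, 1.3546, -0.9930)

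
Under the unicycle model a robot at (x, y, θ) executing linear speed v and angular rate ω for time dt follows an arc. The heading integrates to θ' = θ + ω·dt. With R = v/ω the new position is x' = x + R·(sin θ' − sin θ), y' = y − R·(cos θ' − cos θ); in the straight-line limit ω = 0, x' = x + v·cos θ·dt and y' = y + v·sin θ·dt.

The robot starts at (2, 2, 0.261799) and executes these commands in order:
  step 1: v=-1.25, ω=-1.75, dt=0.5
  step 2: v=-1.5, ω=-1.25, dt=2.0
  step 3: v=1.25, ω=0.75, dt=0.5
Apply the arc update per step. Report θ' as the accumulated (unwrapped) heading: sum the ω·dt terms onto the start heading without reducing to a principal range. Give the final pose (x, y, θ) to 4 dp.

step 1: θ'=-0.6132 (R=0.7143) → pose (1.4041, 2.1058, -0.6132)
step 2: θ'=-3.1132 (R=1.2000) → pose (2.0606, 4.2867, -3.1132)
step 3: θ'=-2.7382 (R=1.6667) → pose (1.4537, 4.1536, -2.7382)

(1.4537, 4.1536, -2.7382)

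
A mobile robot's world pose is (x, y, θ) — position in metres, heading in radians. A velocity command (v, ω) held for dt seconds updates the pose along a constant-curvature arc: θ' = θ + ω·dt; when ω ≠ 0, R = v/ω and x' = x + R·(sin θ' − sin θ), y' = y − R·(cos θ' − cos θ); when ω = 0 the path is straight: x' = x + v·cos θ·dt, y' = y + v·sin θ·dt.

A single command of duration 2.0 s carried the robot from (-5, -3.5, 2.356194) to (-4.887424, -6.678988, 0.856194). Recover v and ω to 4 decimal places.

Δθ = 0.856194 − 2.356194 = -1.500000
ω = Δθ/dt = -1.500000/2.0 = -0.7500
R = −Δy/(cos θ' − cos θ) = 2.3333
v = R·ω = 2.3333·-0.7500 = -1.7500

v = -1.7500, ω = -0.7500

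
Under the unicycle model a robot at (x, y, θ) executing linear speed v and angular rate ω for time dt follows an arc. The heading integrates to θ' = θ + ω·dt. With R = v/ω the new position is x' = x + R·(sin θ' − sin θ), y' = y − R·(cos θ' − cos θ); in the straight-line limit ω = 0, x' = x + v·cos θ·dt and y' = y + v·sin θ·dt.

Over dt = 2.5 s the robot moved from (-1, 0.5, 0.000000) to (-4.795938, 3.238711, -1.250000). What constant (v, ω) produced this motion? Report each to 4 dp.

Δθ = -1.250000 − 0.000000 = -1.250000
ω = Δθ/dt = -1.250000/2.5 = -0.5000
R = Δx/(sin θ' − sin θ) = 4.0000
v = R·ω = 4.0000·-0.5000 = -2.0000

v = -2.0000, ω = -0.5000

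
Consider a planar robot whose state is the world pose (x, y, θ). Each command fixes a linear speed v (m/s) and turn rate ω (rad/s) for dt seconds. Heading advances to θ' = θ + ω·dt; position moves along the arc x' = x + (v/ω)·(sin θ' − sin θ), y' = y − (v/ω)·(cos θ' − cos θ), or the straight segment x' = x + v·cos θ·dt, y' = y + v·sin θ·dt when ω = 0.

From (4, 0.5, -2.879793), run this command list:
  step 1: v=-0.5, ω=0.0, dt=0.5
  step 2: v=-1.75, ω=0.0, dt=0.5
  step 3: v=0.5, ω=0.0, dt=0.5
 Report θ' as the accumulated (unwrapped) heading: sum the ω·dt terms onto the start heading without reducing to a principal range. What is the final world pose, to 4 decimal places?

step 1: θ'=-2.8798 (straight) → pose (4.2415, 0.5647, -2.8798)
step 2: θ'=-2.8798 (straight) → pose (5.0867, 0.7912, -2.8798)
step 3: θ'=-2.8798 (straight) → pose (4.8452, 0.7265, -2.8798)

(4.8452, 0.7265, -2.8798)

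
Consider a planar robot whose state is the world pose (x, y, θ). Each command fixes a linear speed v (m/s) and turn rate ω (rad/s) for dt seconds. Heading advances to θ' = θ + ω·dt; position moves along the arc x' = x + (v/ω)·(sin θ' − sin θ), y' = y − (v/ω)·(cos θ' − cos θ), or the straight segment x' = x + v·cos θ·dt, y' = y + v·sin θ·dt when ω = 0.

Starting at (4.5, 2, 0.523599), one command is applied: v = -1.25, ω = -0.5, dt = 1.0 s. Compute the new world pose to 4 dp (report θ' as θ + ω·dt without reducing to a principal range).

θ' = 0.5236 + -0.5·1.0 = 0.0236
R = v/ω = -1.25/-0.5 = 2.5000
x' = 4.5 + 2.5000·(sin 0.0236 − sin 0.5236) = 3.3090
y' = 2 − 2.5000·(cos 0.0236 − cos 0.5236) = 1.6658

(3.3090, 1.6658, 0.0236)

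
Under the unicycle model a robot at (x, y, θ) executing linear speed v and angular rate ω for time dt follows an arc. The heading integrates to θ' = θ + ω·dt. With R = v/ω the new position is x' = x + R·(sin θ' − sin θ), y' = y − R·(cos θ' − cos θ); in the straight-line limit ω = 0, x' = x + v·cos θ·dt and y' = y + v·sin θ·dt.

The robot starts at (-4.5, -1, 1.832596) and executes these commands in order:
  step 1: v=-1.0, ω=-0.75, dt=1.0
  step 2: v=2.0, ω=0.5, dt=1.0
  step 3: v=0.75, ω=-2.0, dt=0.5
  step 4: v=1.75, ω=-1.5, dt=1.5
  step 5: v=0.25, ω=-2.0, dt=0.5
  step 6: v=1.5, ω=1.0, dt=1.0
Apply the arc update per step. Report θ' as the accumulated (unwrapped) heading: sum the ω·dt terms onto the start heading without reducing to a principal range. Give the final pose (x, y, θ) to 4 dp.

step 1: θ'=1.0826 (R=1.3333) → pose (-4.6103, -1.9705, 1.0826)
step 2: θ'=1.5826 (R=4.0000) → pose (-4.1433, -0.0471, 1.5826)
step 3: θ'=0.5826 (R=-0.3750) → pose (-3.9747, 0.2704, 0.5826)
step 4: θ'=-1.6674 (R=-1.1667) → pose (-2.1716, -0.8163, -1.6674)
step 5: θ'=-2.6674 (R=-0.1250) → pose (-2.2389, -0.9155, -2.6674)
step 6: θ'=-1.6674 (R=1.5000) → pose (-3.0470, -2.1053, -1.6674)

(-3.0470, -2.1053, -1.6674)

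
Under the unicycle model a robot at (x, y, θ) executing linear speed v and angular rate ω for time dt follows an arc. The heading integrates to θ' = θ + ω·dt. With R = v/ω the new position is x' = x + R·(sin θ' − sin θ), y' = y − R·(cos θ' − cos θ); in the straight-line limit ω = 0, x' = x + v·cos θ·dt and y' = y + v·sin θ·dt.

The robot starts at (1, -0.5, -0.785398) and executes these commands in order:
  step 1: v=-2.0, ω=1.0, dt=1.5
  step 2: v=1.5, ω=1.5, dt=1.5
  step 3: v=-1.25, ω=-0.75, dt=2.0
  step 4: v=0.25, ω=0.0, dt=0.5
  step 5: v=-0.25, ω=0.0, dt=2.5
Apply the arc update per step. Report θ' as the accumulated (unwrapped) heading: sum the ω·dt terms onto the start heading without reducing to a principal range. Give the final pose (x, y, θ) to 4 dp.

step 1: θ'=0.7146 (R=-2.0000) → pose (-1.7248, -0.4035, 0.7146)
step 2: θ'=2.9646 (R=1.0000) → pose (-2.2041, 1.3362, 2.9646)
step 3: θ'=1.4646 (R=1.6667) → pose (-0.8403, -0.4811, 1.4646)
step 4: θ'=1.4646 (straight) → pose (-0.8270, -0.3568, 1.4646)
step 5: θ'=1.4646 (straight) → pose (-0.8933, -0.9782, 1.4646)

(-0.8933, -0.9782, 1.4646)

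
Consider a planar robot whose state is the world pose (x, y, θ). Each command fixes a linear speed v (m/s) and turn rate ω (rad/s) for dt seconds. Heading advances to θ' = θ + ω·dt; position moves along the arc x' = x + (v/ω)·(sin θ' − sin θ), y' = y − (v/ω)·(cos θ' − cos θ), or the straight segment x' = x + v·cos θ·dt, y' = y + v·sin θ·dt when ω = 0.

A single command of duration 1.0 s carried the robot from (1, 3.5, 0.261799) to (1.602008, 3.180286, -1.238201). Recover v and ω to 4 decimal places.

Δθ = -1.238201 − 0.261799 = -1.500000
ω = Δθ/dt = -1.500000/1.0 = -1.5000
R = Δx/(sin θ' − sin θ) = -0.5000
v = R·ω = -0.5000·-1.5000 = 0.7500

v = 0.7500, ω = -1.5000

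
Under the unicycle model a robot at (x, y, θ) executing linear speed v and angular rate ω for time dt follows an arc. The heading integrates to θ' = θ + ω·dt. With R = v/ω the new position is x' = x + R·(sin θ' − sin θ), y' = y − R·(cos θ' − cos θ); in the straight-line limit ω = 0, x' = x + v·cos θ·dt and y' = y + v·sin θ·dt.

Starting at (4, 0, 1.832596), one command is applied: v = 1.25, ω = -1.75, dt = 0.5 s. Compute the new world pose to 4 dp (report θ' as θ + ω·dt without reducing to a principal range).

θ' = 1.8326 + -1.75·0.5 = 0.9576
R = v/ω = 1.25/-1.75 = -0.7143
x' = 4 + -0.7143·(sin 0.9576 − sin 1.8326) = 4.1058
y' = 0 − -0.7143·(cos 0.9576 − cos 1.8326) = 0.5959

(4.1058, 0.5959, 0.9576)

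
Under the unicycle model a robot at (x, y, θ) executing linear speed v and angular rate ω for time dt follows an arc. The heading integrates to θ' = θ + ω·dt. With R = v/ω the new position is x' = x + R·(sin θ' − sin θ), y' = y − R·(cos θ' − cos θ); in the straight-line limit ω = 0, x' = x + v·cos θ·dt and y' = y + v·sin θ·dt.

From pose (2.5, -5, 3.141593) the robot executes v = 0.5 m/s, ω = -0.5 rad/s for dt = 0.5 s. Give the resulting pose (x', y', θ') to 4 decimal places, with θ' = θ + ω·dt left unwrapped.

θ' = 3.1416 + -0.5·0.5 = 2.8916
R = v/ω = 0.5/-0.5 = -1.0000
x' = 2.5 + -1.0000·(sin 2.8916 − sin 3.1416) = 2.2526
y' = -5 − -1.0000·(cos 2.8916 − cos 3.1416) = -4.9689

(2.2526, -4.9689, 2.8916)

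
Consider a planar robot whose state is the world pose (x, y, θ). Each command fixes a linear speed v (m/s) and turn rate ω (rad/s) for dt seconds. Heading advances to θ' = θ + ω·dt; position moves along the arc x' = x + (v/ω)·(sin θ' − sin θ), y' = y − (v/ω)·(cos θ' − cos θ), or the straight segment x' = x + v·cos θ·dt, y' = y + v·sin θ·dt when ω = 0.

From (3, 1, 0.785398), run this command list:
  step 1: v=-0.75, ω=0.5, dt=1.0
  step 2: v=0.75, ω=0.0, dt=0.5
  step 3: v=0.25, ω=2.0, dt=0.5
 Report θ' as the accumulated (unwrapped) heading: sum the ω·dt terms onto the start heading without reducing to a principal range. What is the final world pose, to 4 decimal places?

(2.7014, 0.8386, 2.2854)

step 1: θ'=1.2854 (R=-1.5000) → pose (2.6213, 0.3616, 1.2854)
step 2: θ'=1.2854 (straight) → pose (2.7269, 0.7215, 1.2854)
step 3: θ'=2.2854 (R=0.1250) → pose (2.7014, 0.8386, 2.2854)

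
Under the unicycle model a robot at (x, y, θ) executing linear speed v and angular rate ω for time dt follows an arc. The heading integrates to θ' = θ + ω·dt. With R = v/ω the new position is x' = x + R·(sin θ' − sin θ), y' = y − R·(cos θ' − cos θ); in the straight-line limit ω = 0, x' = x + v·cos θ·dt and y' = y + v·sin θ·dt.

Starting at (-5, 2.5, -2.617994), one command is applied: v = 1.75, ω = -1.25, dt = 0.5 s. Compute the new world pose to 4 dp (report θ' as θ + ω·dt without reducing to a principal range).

(-5.8417, 2.3196, -3.2430)

θ' = -2.6180 + -1.25·0.5 = -3.2430
R = v/ω = 1.75/-1.25 = -1.4000
x' = -5 + -1.4000·(sin -3.2430 − sin -2.6180) = -5.8417
y' = 2.5 − -1.4000·(cos -3.2430 − cos -2.6180) = 2.3196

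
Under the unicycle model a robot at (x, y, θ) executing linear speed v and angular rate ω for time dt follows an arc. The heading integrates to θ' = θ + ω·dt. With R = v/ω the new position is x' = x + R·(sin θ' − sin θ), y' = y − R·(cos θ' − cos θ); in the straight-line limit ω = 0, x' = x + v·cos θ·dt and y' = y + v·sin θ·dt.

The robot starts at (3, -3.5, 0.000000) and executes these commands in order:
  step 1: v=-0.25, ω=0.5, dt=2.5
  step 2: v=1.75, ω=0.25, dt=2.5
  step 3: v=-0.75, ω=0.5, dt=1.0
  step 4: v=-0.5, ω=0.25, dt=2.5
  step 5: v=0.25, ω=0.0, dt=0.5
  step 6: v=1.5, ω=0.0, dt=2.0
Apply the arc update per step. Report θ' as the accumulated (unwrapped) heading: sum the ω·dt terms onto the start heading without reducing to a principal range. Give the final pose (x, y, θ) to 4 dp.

step 1: θ'=1.2500 (R=-0.5000) → pose (2.5255, -3.8423, 1.2500)
step 2: θ'=1.8750 (R=7.0000) → pose (2.5612, 0.4617, 1.8750)
step 3: θ'=2.3750 (R=-1.5000) → pose (2.9518, -0.1695, 2.3750)
step 4: θ'=3.0000 (R=-2.0000) → pose (4.0569, -0.7089, 3.0000)
step 5: θ'=3.0000 (straight) → pose (3.9332, -0.6913, 3.0000)
step 6: θ'=3.0000 (straight) → pose (0.9632, -0.2679, 3.0000)

(0.9632, -0.2679, 3.0000)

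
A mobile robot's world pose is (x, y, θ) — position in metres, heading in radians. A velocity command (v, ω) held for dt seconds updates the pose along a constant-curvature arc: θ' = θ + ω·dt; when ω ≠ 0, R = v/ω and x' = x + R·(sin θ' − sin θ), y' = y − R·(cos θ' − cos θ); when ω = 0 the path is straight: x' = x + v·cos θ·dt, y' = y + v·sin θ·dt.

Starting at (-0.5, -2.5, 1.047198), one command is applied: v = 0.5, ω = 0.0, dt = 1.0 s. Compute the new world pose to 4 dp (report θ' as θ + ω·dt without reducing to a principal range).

(-0.2500, -2.0670, 1.0472)

θ' = 1.0472 + 0.0·1.0 = 1.0472
ω = 0 → straight: x' = -0.5 + 0.5·cos(1.0472)·1.0 = -0.2500
y' = -2.5 + 0.5·sin(1.0472)·1.0 = -2.0670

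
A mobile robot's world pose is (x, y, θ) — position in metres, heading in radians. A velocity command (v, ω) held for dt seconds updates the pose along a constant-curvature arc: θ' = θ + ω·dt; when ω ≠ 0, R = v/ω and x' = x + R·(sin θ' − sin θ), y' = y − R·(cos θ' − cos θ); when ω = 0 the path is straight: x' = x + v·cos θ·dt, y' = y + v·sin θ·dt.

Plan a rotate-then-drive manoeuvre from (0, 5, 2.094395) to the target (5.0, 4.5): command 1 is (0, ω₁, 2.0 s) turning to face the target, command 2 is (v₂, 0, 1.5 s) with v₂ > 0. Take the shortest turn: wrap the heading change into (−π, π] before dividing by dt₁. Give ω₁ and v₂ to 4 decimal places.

ω₁ = -1.0970, v₂ = 3.3500

heading to target = atan2(4.5−5, 5−0) = -0.0997
Δθ = wrap(-0.0997 − 2.0944) = -2.1941; ω₁ = Δθ/dt₁ = -1.0970
distance = √((5−0)² + (4.5−5)²) = 5.0249; v₂ = distance/dt₂ = 3.3500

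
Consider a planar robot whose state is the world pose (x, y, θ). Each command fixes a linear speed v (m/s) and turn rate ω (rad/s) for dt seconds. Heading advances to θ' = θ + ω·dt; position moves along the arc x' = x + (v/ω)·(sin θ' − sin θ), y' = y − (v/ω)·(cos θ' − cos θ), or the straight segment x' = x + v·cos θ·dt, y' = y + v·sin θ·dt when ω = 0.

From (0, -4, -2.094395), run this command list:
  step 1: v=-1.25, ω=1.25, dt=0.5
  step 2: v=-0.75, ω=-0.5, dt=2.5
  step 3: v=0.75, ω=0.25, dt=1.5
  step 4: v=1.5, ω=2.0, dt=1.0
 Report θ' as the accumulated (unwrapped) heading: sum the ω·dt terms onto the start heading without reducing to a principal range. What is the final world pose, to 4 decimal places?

step 1: θ'=-1.4694 (R=-1.0000) → pose (0.1288, -3.3988, -1.4694)
step 2: θ'=-2.7194 (R=1.5000) → pose (1.0065, -1.8786, -2.7194)
step 3: θ'=-2.3444 (R=3.0000) → pose (0.0896, -2.5191, -2.3444)
step 4: θ'=-0.3444 (R=0.7500) → pose (0.3729, -3.7491, -0.3444)

(0.3729, -3.7491, -0.3444)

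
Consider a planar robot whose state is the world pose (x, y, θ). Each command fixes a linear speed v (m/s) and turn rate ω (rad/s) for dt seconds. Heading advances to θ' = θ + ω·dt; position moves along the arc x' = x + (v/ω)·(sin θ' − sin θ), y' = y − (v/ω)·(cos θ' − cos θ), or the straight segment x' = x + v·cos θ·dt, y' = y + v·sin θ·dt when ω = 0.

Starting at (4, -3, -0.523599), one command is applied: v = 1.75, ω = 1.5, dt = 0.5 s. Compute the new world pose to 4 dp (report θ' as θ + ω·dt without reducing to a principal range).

θ' = -0.5236 + 1.5·0.5 = 0.2264
R = v/ω = 1.75/1.5 = 1.1667
x' = 4 + 1.1667·(sin 0.2264 − sin -0.5236) = 4.8452
y' = -3 − 1.1667·(cos 0.2264 − cos -0.5236) = -3.1265

(4.8452, -3.1265, 0.2264)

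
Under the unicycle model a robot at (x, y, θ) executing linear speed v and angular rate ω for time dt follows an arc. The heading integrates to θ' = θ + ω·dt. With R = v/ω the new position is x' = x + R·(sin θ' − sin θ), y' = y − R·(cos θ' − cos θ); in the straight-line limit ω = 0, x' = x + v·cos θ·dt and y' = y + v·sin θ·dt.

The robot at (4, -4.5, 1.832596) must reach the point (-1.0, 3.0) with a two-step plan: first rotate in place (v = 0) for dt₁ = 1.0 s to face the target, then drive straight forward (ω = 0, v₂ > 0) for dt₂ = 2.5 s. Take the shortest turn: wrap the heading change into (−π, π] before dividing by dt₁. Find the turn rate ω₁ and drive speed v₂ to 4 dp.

ω₁ = 0.3262, v₂ = 3.6056

heading to target = atan2(3−-4.5, -1−4) = 2.1588
Δθ = wrap(2.1588 − 1.8326) = 0.3262; ω₁ = Δθ/dt₁ = 0.3262
distance = √((-1−4)² + (3−-4.5)²) = 9.0139; v₂ = distance/dt₂ = 3.6056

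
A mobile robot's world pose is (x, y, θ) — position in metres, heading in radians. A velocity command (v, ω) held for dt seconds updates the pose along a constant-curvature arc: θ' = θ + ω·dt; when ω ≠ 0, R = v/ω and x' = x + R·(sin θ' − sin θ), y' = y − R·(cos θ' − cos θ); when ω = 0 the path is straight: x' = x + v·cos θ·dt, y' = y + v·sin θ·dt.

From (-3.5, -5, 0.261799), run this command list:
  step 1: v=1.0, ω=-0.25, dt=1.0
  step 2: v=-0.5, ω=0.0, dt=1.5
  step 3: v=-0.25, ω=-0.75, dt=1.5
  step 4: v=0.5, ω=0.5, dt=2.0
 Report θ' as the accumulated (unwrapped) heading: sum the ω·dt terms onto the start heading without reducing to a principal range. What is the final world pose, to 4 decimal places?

step 1: θ'=0.0118 (R=-4.0000) → pose (-2.5119, -4.8640, 0.0118)
step 2: θ'=0.0118 (straight) → pose (-3.2619, -4.8728, 0.0118)
step 3: θ'=-1.1132 (R=0.3333) → pose (-3.5648, -4.6868, -1.1132)
step 4: θ'=-0.1132 (R=1.0000) → pose (-2.7807, -5.2386, -0.1132)

(-2.7807, -5.2386, -0.1132)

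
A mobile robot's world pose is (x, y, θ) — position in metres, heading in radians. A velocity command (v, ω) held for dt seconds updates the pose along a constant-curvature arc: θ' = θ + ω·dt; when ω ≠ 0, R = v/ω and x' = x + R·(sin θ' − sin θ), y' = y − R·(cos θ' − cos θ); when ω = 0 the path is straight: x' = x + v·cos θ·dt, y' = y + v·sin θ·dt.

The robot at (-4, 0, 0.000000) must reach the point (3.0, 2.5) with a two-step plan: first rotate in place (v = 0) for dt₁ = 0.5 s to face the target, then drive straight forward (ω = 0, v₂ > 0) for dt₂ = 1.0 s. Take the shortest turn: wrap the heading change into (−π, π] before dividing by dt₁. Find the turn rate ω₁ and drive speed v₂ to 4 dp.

heading to target = atan2(2.5−0, 3−-4) = 0.3430
Δθ = wrap(0.3430 − 0.0000) = 0.3430; ω₁ = Δθ/dt₁ = 0.6860
distance = √((3−-4)² + (2.5−0)²) = 7.4330; v₂ = distance/dt₂ = 7.4330

ω₁ = 0.6860, v₂ = 7.4330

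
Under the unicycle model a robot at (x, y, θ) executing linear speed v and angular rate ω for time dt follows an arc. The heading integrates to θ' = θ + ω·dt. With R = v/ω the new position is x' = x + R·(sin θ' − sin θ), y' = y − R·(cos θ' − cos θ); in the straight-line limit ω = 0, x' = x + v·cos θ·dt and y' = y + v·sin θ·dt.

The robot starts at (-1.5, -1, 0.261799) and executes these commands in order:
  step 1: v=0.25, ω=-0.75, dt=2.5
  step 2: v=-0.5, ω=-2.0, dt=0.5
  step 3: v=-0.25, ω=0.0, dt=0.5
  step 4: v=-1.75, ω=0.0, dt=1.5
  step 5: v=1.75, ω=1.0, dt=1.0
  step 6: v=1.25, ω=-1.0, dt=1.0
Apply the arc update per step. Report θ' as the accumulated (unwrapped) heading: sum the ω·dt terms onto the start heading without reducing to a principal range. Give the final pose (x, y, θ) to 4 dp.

step 1: θ'=-1.6132 (R=-0.3333) → pose (-1.0807, -1.3361, -1.6132)
step 2: θ'=-2.6132 (R=0.2500) → pose (-0.9570, -1.1308, -2.6132)
step 3: θ'=-2.6132 (straight) → pose (-0.8490, -1.0678, -2.6132)
step 4: θ'=-2.6132 (straight) → pose (1.4180, 0.2556, -2.6132)
step 5: θ'=-1.6132 (R=1.7500) → pose (0.5518, -1.1815, -1.6132)
step 6: θ'=-2.6132 (R=-1.2500) → pose (-0.0669, -2.2081, -2.6132)

(-0.0669, -2.2081, -2.6132)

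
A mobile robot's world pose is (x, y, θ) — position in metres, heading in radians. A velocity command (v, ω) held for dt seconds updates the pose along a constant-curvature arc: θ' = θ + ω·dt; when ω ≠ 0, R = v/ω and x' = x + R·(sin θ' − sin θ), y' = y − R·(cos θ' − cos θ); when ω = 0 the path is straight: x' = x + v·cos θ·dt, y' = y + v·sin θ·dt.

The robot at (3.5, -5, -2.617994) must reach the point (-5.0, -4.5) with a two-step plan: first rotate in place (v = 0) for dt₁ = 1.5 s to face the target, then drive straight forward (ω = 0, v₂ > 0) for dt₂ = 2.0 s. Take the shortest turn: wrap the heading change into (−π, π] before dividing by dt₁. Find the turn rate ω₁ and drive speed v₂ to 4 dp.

heading to target = atan2(-4.5−-5, -5−3.5) = 3.0828
Δθ = wrap(3.0828 − -2.6180) = -0.5824; ω₁ = Δθ/dt₁ = -0.3882
distance = √((-5−3.5)² + (-4.5−-5)²) = 8.5147; v₂ = distance/dt₂ = 4.2573

ω₁ = -0.3882, v₂ = 4.2573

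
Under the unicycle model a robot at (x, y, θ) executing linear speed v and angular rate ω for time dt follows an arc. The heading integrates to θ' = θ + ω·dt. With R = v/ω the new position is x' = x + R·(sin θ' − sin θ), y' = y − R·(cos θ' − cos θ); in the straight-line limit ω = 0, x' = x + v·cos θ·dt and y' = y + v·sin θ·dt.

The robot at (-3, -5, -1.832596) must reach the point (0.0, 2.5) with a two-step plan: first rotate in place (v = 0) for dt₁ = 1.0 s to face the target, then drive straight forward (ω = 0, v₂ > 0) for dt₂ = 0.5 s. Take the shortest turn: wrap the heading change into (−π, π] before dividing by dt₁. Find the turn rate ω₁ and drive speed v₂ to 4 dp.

ω₁ = 3.0229, v₂ = 16.1555

heading to target = atan2(2.5−-5, 0−-3) = 1.1903
Δθ = wrap(1.1903 − -1.8326) = 3.0229; ω₁ = Δθ/dt₁ = 3.0229
distance = √((0−-3)² + (2.5−-5)²) = 8.0777; v₂ = distance/dt₂ = 16.1555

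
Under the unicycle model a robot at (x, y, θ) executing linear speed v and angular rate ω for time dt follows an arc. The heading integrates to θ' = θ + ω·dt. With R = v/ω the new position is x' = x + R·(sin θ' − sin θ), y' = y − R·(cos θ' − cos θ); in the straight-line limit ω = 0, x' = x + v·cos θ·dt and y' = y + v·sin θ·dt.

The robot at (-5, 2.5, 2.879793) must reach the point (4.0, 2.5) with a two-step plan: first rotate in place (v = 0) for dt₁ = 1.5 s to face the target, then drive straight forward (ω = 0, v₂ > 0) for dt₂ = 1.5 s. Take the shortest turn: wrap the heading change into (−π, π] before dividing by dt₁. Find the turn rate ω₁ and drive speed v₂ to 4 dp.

ω₁ = -1.9199, v₂ = 6.0000

heading to target = atan2(2.5−2.5, 4−-5) = 0.0000
Δθ = wrap(0.0000 − 2.8798) = -2.8798; ω₁ = Δθ/dt₁ = -1.9199
distance = √((4−-5)² + (2.5−2.5)²) = 9.0000; v₂ = distance/dt₂ = 6.0000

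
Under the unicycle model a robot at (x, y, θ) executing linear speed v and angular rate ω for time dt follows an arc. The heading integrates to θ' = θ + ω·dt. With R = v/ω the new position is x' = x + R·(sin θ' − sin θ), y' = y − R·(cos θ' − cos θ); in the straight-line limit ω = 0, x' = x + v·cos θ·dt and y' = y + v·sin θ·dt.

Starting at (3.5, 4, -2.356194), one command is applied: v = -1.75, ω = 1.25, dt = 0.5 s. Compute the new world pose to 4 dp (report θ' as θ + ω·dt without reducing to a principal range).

(3.8921, 4.7664, -1.7312)

θ' = -2.3562 + 1.25·0.5 = -1.7312
R = v/ω = -1.75/1.25 = -1.4000
x' = 3.5 + -1.4000·(sin -1.7312 − sin -2.3562) = 3.8921
y' = 4 − -1.4000·(cos -1.7312 − cos -2.3562) = 4.7664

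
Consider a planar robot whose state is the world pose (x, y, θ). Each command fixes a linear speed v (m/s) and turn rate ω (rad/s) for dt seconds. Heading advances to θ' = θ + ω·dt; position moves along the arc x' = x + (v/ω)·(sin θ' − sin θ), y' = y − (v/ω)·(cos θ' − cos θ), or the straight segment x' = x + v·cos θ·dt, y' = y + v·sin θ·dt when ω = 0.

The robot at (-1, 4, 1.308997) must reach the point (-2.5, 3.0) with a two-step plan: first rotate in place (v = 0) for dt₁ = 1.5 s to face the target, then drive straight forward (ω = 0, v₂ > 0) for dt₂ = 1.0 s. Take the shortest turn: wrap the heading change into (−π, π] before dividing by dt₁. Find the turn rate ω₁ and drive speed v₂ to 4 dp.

heading to target = atan2(3−4, -2.5−-1) = -2.5536
Δθ = wrap(-2.5536 − 1.3090) = 2.4206; ω₁ = Δθ/dt₁ = 1.6137
distance = √((-2.5−-1)² + (3−4)²) = 1.8028; v₂ = distance/dt₂ = 1.8028

ω₁ = 1.6137, v₂ = 1.8028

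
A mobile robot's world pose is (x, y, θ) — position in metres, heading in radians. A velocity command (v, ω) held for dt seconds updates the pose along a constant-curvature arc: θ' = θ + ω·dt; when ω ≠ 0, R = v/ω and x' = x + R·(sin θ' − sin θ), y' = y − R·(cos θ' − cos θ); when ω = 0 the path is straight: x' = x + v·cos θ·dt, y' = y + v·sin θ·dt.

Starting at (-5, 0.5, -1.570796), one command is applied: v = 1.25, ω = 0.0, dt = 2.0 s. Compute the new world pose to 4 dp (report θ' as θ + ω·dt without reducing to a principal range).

θ' = -1.5708 + 0.0·2.0 = -1.5708
ω = 0 → straight: x' = -5 + 1.25·cos(-1.5708)·2.0 = -5.0000
y' = 0.5 + 1.25·sin(-1.5708)·2.0 = -2.0000

(-5.0000, -2.0000, -1.5708)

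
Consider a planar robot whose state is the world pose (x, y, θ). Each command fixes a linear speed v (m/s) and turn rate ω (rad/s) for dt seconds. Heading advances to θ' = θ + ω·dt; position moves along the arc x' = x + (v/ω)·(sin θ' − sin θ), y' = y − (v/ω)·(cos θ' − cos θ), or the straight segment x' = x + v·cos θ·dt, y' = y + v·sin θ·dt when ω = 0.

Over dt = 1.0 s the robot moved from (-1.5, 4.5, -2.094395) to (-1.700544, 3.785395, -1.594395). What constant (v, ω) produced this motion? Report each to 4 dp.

Δθ = -1.594395 − -2.094395 = 0.500000
ω = Δθ/dt = 0.500000/1.0 = 0.5000
R = −Δy/(cos θ' − cos θ) = 1.5000
v = R·ω = 1.5000·0.5000 = 0.7500

v = 0.7500, ω = 0.5000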